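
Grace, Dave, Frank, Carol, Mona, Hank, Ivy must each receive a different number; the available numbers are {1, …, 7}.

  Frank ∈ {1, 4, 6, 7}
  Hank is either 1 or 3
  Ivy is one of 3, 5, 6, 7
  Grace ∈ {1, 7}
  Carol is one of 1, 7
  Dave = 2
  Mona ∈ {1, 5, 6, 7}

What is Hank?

3

Dave must be 2 (only option left).
The 6 still-open variables together cover exactly {1, 3, 4, 5, 6, 7} — 6 values for 6 variables — and 4 appears only in Frank's list, so Frank = 4.
Grace and Carol between them cover only {1, 7} — a naked pair. Remove those values from Mona, Hank, Ivy.
So Hank = 3.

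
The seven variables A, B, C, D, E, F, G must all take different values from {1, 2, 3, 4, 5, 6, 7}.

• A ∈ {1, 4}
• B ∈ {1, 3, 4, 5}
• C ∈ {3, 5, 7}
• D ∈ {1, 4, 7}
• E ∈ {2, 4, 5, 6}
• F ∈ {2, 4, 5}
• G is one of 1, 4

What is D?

Among the 7 variables, 6 fits only E (and all 7 values in {1, 2, 3, 4, 5, 6, 7} must be used), so E = 6.
The 6 still-open variables draw from only 6 values {1, 2, 3, 4, 5, 7}, so each is used; only F can be 2, hence F = 2.
A and G between them cover only {1, 4} — a naked pair. Remove those values from B, D.
So D = 7.

7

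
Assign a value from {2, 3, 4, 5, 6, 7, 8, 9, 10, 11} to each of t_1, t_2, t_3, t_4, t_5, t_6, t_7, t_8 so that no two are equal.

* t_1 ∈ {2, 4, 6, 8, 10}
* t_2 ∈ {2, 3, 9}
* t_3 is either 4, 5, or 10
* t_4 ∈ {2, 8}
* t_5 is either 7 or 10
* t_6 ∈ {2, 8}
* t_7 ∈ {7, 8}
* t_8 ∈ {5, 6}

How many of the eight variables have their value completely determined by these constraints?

t_4 and t_6 between them cover only {2, 8} — a naked pair. Remove those values from t_1, t_2, t_7.
That leaves t_7 = 7. Strike 7 from t_5.
That leaves t_5 = 10. Remove 10 from t_1, t_3.
Determined: t_5=10, t_7=7. The other variables each still have more than one consistent value. That makes 2.

2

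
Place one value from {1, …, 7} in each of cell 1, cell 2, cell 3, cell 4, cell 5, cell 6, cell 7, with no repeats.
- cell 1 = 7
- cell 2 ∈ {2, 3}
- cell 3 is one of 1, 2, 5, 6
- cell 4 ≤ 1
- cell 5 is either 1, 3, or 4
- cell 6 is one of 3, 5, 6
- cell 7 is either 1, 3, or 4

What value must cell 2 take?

cell 1 must be 7 (only option left).
cell 4's domain is down to {1}, so cell 4 = 1. So cell 3, cell 5, cell 7 can't be 1.
cell 5 and cell 7 between them cover only {3, 4} — a naked pair. Remove those values from cell 2, cell 6.
So cell 2 = 2.

2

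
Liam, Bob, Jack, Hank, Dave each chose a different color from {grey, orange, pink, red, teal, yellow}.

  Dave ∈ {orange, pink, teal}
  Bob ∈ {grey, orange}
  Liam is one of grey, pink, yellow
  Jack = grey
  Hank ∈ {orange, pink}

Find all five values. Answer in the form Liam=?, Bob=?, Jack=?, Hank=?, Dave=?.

Jack must be grey (only option left). Eliminate grey elsewhere: Liam, Bob.
Bob must be orange (only option left). Remove orange from Hank, Dave.
Hank has just one choice, so Hank = pink. So Liam, Dave can't be pink.
That leaves Dave = teal.
That leaves Liam = yellow.

Liam=yellow, Bob=orange, Jack=grey, Hank=pink, Dave=teal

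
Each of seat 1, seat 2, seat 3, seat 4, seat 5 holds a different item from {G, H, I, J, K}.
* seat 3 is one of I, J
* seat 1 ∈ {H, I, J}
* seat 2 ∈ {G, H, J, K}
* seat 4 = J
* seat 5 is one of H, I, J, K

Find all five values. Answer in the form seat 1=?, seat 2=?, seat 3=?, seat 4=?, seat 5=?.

seat 4 has just one choice, so seat 4 = J. Eliminate J elsewhere: seat 1, seat 2, seat 3, seat 5.
That leaves seat 3 = I. Strike I from seat 1, seat 5.
seat 1's domain is down to {H}, so seat 1 = H. Strike H from seat 2, seat 5.
seat 5 has just one choice, so seat 5 = K. Remove K from seat 2.
seat 2 must be G (only option left).

seat 1=H, seat 2=G, seat 3=I, seat 4=J, seat 5=K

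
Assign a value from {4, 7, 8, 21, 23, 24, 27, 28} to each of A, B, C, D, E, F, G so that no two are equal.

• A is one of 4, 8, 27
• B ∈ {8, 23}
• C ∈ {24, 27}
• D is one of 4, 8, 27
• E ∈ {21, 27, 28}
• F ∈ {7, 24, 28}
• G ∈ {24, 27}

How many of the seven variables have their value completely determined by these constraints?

1

C and G share exactly the 2 values {24, 27}; by pigeonhole those values go to them, so strike 24, 27 from A, D, E, F.
A and D between them cover only {4, 8} — a naked pair. Remove those values from B.
B's domain is down to {23}, so B = 23.
Determined: B=23. The other variables each still have more than one consistent value. That makes 1.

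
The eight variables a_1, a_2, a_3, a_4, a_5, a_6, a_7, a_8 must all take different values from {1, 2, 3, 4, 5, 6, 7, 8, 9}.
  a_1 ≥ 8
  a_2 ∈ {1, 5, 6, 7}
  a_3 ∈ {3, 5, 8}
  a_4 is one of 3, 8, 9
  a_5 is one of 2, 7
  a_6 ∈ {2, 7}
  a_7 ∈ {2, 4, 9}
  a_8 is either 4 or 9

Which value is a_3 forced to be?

5

a_5 and a_6 between them cover only {2, 7} — a naked pair. Remove those values from a_2, a_7.
a_7 and a_8 share exactly the 2 values {4, 9}; by pigeonhole those values go to them, so strike 4, 9 from a_1, a_4.
a_1's domain is down to {8}, so a_1 = 8. Eliminate 8 elsewhere: a_3, a_4.
a_4's domain is down to {3}, so a_4 = 3. Remove 3 from a_3.
So a_3 = 5.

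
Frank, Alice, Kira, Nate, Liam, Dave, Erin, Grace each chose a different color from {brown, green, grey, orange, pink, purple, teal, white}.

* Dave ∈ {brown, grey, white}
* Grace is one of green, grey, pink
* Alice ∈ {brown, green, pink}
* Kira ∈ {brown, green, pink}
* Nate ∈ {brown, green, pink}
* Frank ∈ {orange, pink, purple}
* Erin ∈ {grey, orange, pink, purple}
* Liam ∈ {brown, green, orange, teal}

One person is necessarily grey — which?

The 8 variables draw from only 8 values {brown, green, grey, orange, pink, purple, teal, white}, so each is used; only Liam can be teal, hence Liam = teal.
The 7 still-open variables together cover exactly {brown, green, grey, orange, pink, purple, white} — 7 values for 7 variables — and white appears only in Dave's list, so Dave = white.
Alice, Kira, Nate between them cover only {brown, green, pink} — a naked triple. Remove those values from Frank, Erin, Grace.
So grey goes to Grace.

Grace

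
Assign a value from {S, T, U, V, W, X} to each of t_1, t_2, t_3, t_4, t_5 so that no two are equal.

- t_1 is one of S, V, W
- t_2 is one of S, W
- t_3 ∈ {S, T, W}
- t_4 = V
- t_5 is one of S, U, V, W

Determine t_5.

t_4's domain is down to {V}, so t_4 = V. Strike V from t_1, t_5.
Among the 4 still-open variables, T fits only t_3 (and all 4 values in {S, T, U, W} must be used), so t_3 = T.
Among the 3 still-open variables, U fits only t_5 (and all 3 values in {S, U, W} must be used), so t_5 = U.

U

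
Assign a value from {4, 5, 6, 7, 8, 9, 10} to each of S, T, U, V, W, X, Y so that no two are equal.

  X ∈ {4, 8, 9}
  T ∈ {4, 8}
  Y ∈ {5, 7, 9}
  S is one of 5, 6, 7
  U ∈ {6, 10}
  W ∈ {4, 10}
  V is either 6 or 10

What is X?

U and V between them cover only {6, 10} — a naked pair. Remove those values from S, W.
W has just one choice, so W = 4. Eliminate 4 elsewhere: T, X.
That leaves T = 8. Eliminate 8 elsewhere: X.
So X = 9.

9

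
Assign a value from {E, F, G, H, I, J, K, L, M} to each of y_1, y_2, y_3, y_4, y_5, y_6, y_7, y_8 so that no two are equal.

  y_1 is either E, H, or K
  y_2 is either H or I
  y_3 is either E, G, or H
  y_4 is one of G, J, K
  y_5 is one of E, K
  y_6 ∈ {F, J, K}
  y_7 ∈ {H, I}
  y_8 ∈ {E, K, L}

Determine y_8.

L

Among the 8 variables, F fits only y_6 (and all 8 values in {E, F, G, H, I, J, K, L} must be used), so y_6 = F.
The 7 still-open variables together cover exactly {E, G, H, I, J, K, L} — 7 values for 7 variables — and J appears only in y_4's list, so y_4 = J.
The 6 still-open variables together cover exactly {E, G, H, I, K, L} — 6 values for 6 variables — and G appears only in y_3's list, so y_3 = G.
The 5 still-open variables together cover exactly {E, H, I, K, L} — 5 values for 5 variables — and L appears only in y_8's list, so y_8 = L.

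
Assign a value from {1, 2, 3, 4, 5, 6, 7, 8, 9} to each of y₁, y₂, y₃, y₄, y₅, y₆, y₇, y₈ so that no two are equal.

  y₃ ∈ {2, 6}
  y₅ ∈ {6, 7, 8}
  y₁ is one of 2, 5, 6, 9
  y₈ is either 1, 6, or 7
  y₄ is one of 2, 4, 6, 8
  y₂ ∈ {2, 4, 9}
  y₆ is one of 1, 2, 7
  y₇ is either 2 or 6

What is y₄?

The 8 variables together cover exactly {1, 2, 4, 5, 6, 7, 8, 9} — 8 values for 8 variables — and 5 appears only in y₁'s list, so y₁ = 5.
The 7 still-open variables together cover exactly {1, 2, 4, 6, 7, 8, 9} — 7 values for 7 variables — and 9 appears only in y₂'s list, so y₂ = 9.
Among the 6 still-open variables, 4 fits only y₄ (and all 6 values in {1, 2, 4, 6, 7, 8} must be used), so y₄ = 4.

4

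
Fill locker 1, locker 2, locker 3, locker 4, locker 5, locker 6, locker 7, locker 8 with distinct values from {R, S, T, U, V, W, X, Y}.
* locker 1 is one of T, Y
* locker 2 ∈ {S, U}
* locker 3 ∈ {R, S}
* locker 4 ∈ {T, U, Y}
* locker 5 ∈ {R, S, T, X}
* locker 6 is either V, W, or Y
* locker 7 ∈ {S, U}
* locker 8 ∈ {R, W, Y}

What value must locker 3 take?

R

The 8 variables together cover exactly {R, S, T, U, V, W, X, Y} — 8 values for 8 variables — and V appears only in locker 6's list, so locker 6 = V.
Among the 7 still-open variables, W fits only locker 8 (and all 7 values in {R, S, T, U, W, X, Y} must be used), so locker 8 = W.
The 6 still-open variables together cover exactly {R, S, T, U, X, Y} — 6 values for 6 variables — and X appears only in locker 5's list, so locker 5 = X.
Among the 5 still-open variables, R fits only locker 3 (and all 5 values in {R, S, T, U, Y} must be used), so locker 3 = R.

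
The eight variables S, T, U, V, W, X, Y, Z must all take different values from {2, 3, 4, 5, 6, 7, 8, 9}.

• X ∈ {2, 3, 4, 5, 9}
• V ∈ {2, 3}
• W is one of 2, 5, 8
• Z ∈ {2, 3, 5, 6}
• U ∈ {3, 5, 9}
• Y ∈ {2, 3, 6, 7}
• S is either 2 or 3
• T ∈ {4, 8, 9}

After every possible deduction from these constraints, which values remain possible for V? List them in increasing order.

2, 3

The 8 variables draw from only 8 values {2, 3, 4, 5, 6, 7, 8, 9}, so each is used; only Y can be 7, hence Y = 7.
Among the 7 still-open variables, 6 fits only Z (and all 7 values in {2, 3, 4, 5, 6, 8, 9} must be used), so Z = 6.
S and V share exactly the 2 values {2, 3}; by pigeonhole those values go to them, so strike 2, 3 from U, W, X.
No further eliminations apply; V can still be any of 2, 3.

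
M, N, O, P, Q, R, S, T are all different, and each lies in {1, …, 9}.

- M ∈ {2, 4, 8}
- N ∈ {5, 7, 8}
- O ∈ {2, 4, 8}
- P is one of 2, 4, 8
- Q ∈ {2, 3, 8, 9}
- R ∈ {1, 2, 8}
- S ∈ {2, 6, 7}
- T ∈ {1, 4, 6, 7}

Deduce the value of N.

5

M, O, P between them cover only {2, 4, 8} — a naked triple. Remove those values from N, Q, R, S, T.
That leaves R = 1. So T can't be 1.
The 2 variables S and T are confined to {6, 7}, which locks those values in; drop them from N.
So N = 5.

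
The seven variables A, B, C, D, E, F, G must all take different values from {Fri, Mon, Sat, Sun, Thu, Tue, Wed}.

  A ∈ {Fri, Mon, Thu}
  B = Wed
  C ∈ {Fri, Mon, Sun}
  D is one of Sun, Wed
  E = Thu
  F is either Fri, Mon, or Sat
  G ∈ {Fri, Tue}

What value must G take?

Tue

B must be Wed (only option left). Strike Wed from D.
That leaves D = Sun. Eliminate Sun elsewhere: C.
E has just one choice, so E = Thu. So A can't be Thu.
Among the 4 still-open variables, Sat fits only F (and all 4 values in {Fri, Mon, Sat, Tue} must be used), so F = Sat.
Among the 3 still-open variables, Tue fits only G (and all 3 values in {Fri, Mon, Tue} must be used), so G = Tue.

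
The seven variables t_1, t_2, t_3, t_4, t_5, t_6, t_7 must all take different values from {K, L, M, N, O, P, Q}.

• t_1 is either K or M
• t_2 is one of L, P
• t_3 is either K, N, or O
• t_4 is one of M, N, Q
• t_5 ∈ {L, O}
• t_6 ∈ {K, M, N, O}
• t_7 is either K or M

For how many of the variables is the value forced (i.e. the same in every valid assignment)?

The 7 variables together cover exactly {K, L, M, N, O, P, Q} — 7 values for 7 variables — and P appears only in t_2's list, so t_2 = P.
The 6 still-open variables draw from only 6 values {K, L, M, N, O, Q}, so each is used; only t_5 can be L, hence t_5 = L.
Among the 5 still-open variables, Q fits only t_4 (and all 5 values in {K, M, N, O, Q} must be used), so t_4 = Q.
t_1 and t_7 between them cover only {K, M} — a naked pair. Remove those values from t_3, t_6.
Determined: t_2=P, t_4=Q, t_5=L. The other variables each still have more than one consistent value. That makes 3.

3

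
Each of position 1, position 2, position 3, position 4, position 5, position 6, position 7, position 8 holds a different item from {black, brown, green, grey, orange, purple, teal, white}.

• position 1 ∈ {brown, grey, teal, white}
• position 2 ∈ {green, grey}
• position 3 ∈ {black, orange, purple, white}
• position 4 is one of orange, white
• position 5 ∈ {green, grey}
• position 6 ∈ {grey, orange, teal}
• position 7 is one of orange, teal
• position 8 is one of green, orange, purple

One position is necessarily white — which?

The 8 variables draw from only 8 values {black, brown, green, grey, orange, purple, teal, white}, so each is used; only position 3 can be black, hence position 3 = black.
The 7 still-open variables draw from only 7 values {brown, green, grey, orange, purple, teal, white}, so each is used; only position 1 can be brown, hence position 1 = brown.
Among the 6 still-open variables, purple fits only position 8 (and all 6 values in {green, grey, orange, purple, teal, white} must be used), so position 8 = purple.
Among the 5 still-open variables, white fits only position 4 (and all 5 values in {green, grey, orange, teal, white} must be used), so position 4 = white.

position 4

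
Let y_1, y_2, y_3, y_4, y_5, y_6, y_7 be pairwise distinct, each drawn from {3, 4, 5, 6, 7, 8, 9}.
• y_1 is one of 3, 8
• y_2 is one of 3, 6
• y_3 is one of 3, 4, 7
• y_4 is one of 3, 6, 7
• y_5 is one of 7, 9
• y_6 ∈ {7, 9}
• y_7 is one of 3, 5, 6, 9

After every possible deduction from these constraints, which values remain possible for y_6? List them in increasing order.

Among the 7 variables, 4 fits only y_3 (and all 7 values in {3, 4, 5, 6, 7, 8, 9} must be used), so y_3 = 4.
The 6 still-open variables draw from only 6 values {3, 5, 6, 7, 8, 9}, so each is used; only y_7 can be 5, hence y_7 = 5.
Among the 5 still-open variables, 8 fits only y_1 (and all 5 values in {3, 6, 7, 8, 9} must be used), so y_1 = 8.
y_5 and y_6 share exactly the 2 values {7, 9}; by pigeonhole those values go to them, so strike 7, 9 from y_4.
No further eliminations apply; y_6 can still be any of 7, 9.

7, 9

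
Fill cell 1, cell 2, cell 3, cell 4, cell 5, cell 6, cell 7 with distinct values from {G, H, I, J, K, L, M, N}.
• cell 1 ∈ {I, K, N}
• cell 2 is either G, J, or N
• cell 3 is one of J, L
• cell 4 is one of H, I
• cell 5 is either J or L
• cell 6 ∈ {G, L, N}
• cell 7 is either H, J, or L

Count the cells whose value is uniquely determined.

The 7 variables together cover exactly {G, H, I, J, K, L, N} — 7 values for 7 variables — and K appears only in cell 1's list, so cell 1 = K.
The 6 still-open variables together cover exactly {G, H, I, J, L, N} — 6 values for 6 variables — and I appears only in cell 4's list, so cell 4 = I.
The 5 still-open variables draw from only 5 values {G, H, J, L, N}, so each is used; only cell 7 can be H, hence cell 7 = H.
cell 3 and cell 5 between them cover only {J, L} — a naked pair. Remove those values from cell 2, cell 6.
Determined: cell 1=K, cell 4=I, cell 7=H. The other cells each still have more than one consistent value. That makes 3.

3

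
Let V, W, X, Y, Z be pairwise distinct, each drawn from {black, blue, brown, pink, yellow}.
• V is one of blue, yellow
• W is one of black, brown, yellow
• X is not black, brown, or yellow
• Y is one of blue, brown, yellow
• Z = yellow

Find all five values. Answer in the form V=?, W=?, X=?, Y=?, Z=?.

Z must be yellow (only option left). Strike yellow from V, W, Y.
V's domain is down to {blue}, so V = blue. So X, Y can't be blue.
X's domain is down to {pink}, so X = pink.
Y's domain is down to {brown}, so Y = brown. So W can't be brown.
That leaves W = black.

V=blue, W=black, X=pink, Y=brown, Z=yellow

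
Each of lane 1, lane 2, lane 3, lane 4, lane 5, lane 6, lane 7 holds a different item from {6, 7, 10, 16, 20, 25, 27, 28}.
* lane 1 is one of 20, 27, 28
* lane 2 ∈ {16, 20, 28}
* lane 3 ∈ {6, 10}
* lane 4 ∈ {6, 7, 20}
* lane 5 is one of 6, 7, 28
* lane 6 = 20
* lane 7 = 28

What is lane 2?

16

lane 6 has just one choice, so lane 6 = 20. So lane 1, lane 2, lane 4 can't be 20.
lane 7's domain is down to {28}, so lane 7 = 28. Strike 28 from lane 1, lane 2, lane 5.
So lane 2 = 16.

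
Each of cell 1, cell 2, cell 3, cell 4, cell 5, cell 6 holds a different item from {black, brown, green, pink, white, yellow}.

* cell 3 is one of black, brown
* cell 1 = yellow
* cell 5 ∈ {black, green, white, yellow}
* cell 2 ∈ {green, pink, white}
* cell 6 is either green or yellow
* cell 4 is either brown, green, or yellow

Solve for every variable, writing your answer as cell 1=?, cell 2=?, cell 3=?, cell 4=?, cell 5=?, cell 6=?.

cell 1 has just one choice, so cell 1 = yellow. So cell 4, cell 5, cell 6 can't be yellow.
cell 6's domain is down to {green}, so cell 6 = green. Strike green from cell 2, cell 4, cell 5.
cell 4 has just one choice, so cell 4 = brown. Eliminate brown elsewhere: cell 3.
That leaves cell 3 = black. Strike black from cell 5.
cell 5's domain is down to {white}, so cell 5 = white. So cell 2 can't be white.
cell 2 must be pink (only option left).

cell 1=yellow, cell 2=pink, cell 3=black, cell 4=brown, cell 5=white, cell 6=green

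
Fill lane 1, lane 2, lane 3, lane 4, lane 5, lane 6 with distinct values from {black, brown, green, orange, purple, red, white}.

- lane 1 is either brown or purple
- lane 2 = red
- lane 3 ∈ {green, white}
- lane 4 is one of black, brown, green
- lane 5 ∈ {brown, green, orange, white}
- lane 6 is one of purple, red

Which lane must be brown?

lane 1

lane 2 has just one choice, so lane 2 = red. So lane 6 can't be red.
lane 6's domain is down to {purple}, so lane 6 = purple. Remove purple from lane 1.
So brown goes to lane 1.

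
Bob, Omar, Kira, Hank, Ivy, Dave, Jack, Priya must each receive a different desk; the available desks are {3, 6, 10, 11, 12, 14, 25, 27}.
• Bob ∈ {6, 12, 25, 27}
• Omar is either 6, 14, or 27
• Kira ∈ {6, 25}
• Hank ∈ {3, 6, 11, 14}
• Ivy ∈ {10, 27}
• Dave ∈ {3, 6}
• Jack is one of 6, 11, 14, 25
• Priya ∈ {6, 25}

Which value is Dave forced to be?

3

Among the 8 variables, 10 fits only Ivy (and all 8 values in {3, 6, 10, 11, 12, 14, 25, 27} must be used), so Ivy = 10.
Among the 7 still-open variables, 12 fits only Bob (and all 7 values in {3, 6, 11, 12, 14, 25, 27} must be used), so Bob = 12.
The 6 still-open variables together cover exactly {3, 6, 11, 14, 25, 27} — 6 values for 6 variables — and 27 appears only in Omar's list, so Omar = 27.
Kira and Priya between them cover only {6, 25} — a naked pair. Remove those values from Hank, Dave, Jack.
So Dave = 3.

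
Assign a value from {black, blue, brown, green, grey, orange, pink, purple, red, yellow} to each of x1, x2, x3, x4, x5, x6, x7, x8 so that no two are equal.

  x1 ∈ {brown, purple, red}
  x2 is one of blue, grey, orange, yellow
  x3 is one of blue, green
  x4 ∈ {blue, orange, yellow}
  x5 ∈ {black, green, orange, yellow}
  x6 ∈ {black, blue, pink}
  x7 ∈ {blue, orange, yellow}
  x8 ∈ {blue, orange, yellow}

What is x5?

black

x4, x7, x8 share exactly the 3 values {blue, orange, yellow}; by pigeonhole those values go to them, so strike blue, orange, yellow from x2, x3, x5, x6.
x2's domain is down to {grey}, so x2 = grey.
x3's domain is down to {green}, so x3 = green. So x5 can't be green.
So x5 = black.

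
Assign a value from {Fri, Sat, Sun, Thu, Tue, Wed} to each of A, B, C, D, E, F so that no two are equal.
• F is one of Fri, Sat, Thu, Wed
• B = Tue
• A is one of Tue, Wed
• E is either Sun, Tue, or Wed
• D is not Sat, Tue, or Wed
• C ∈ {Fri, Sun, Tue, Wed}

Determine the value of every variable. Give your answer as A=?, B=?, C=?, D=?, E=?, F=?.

A=Wed, B=Tue, C=Fri, D=Thu, E=Sun, F=Sat

B must be Tue (only option left). So A, C, E can't be Tue.
A must be Wed (only option left). So C, E, F can't be Wed.
E has just one choice, so E = Sun. So C, D can't be Sun.
That leaves C = Fri. Strike Fri from D, F.
D must be Thu (only option left). Eliminate Thu elsewhere: F.
That leaves F = Sat.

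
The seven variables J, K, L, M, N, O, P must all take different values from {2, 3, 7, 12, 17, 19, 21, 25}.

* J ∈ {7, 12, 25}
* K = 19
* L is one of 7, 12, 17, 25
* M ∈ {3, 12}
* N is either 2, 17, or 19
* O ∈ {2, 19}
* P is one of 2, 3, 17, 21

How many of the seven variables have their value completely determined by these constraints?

K's domain is down to {19}, so K = 19. Eliminate 19 elsewhere: N, O.
O has just one choice, so O = 2. So N, P can't be 2.
N has just one choice, so N = 17. So L, P can't be 17.
Determined: K=19, N=17, O=2. The other variables each still have more than one consistent value. That makes 3.

3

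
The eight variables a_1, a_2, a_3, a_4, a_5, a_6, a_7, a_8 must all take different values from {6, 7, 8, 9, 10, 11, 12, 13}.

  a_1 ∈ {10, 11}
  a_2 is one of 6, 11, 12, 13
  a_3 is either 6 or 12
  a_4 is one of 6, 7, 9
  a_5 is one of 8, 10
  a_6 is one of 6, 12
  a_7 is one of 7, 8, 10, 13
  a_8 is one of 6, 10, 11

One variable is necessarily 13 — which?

The 8 variables together cover exactly {6, 7, 8, 9, 10, 11, 12, 13} — 8 values for 8 variables — and 9 appears only in a_4's list, so a_4 = 9.
Among the 7 still-open variables, 7 fits only a_7 (and all 7 values in {6, 7, 8, 10, 11, 12, 13} must be used), so a_7 = 7.
The 6 still-open variables together cover exactly {6, 8, 10, 11, 12, 13} — 6 values for 6 variables — and 8 appears only in a_5's list, so a_5 = 8.
The 5 still-open variables draw from only 5 values {6, 10, 11, 12, 13}, so each is used; only a_2 can be 13, hence a_2 = 13.

a_2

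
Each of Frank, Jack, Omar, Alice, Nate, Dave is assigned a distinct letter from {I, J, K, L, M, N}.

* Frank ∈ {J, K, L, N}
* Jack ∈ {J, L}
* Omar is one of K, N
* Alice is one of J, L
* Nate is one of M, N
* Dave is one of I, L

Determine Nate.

The 6 variables together cover exactly {I, J, K, L, M, N} — 6 values for 6 variables — and I appears only in Dave's list, so Dave = I.
Among the 5 still-open variables, M fits only Nate (and all 5 values in {J, K, L, M, N} must be used), so Nate = M.

M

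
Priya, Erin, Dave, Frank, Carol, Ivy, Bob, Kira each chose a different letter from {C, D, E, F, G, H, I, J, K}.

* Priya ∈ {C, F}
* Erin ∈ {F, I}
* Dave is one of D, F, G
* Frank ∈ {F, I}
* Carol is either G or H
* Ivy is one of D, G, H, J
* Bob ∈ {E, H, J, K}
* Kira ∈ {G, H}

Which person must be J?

The 2 variables Erin and Frank are confined to {F, I}, which locks those values in; drop them from Priya, Dave.
Priya must be C (only option left).
Carol and Kira share exactly the 2 values {G, H}; by pigeonhole those values go to them, so strike G, H from Dave, Ivy, Bob.
Dave's domain is down to {D}, so Dave = D. Strike D from Ivy.
So J goes to Ivy.

Ivy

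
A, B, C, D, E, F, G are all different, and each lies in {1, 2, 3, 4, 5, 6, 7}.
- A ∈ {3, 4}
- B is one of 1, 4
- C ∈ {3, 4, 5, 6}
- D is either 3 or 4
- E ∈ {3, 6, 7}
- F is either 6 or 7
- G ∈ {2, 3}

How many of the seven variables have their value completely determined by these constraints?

The 7 variables draw from only 7 values {1, 2, 3, 4, 5, 6, 7}, so each is used; only B can be 1, hence B = 1.
Among the 6 still-open variables, 2 fits only G (and all 6 values in {2, 3, 4, 5, 6, 7} must be used), so G = 2.
The 5 still-open variables together cover exactly {3, 4, 5, 6, 7} — 5 values for 5 variables — and 5 appears only in C's list, so C = 5.
The 2 variables A and D are confined to {3, 4}, which locks those values in; drop them from E.
Determined: B=1, C=5, G=2. The other variables each still have more than one consistent value. That makes 3.

3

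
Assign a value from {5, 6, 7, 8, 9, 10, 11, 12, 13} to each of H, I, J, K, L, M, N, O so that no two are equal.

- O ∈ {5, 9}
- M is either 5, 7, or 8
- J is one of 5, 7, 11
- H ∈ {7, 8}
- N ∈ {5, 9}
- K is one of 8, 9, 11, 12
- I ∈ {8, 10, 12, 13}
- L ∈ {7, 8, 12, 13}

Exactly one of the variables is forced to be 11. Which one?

J

Among the 8 variables, 10 fits only I (and all 8 values in {5, 7, 8, 9, 10, 11, 12, 13} must be used), so I = 10.
The 7 still-open variables together cover exactly {5, 7, 8, 9, 11, 12, 13} — 7 values for 7 variables — and 13 appears only in L's list, so L = 13.
Among the 6 still-open variables, 12 fits only K (and all 6 values in {5, 7, 8, 9, 11, 12} must be used), so K = 12.
The 5 still-open variables together cover exactly {5, 7, 8, 9, 11} — 5 values for 5 variables — and 11 appears only in J's list, so J = 11.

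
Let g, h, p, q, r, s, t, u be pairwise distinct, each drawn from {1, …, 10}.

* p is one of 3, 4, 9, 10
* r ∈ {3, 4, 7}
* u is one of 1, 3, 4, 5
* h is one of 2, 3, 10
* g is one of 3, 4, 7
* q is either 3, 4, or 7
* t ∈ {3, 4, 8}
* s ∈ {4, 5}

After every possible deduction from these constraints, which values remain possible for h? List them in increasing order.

2, 10

g, q, r between them cover only {3, 4, 7} — a naked triple. Remove those values from h, p, s, t, u.
s's domain is down to {5}, so s = 5. Strike 5 from u.
t has just one choice, so t = 8.
u must be 1 (only option left).
No further eliminations apply; h can still be any of 2, 10.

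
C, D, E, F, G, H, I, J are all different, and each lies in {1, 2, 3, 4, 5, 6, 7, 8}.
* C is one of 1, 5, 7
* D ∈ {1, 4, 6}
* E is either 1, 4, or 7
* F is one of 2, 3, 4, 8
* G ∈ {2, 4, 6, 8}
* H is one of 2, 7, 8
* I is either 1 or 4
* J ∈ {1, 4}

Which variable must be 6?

The 8 variables together cover exactly {1, 2, 3, 4, 5, 6, 7, 8} — 8 values for 8 variables — and 3 appears only in F's list, so F = 3.
The 7 still-open variables together cover exactly {1, 2, 4, 5, 6, 7, 8} — 7 values for 7 variables — and 5 appears only in C's list, so C = 5.
I and J share exactly the 2 values {1, 4}; by pigeonhole those values go to them, so strike 1, 4 from D, E, G.
So 6 goes to D.

D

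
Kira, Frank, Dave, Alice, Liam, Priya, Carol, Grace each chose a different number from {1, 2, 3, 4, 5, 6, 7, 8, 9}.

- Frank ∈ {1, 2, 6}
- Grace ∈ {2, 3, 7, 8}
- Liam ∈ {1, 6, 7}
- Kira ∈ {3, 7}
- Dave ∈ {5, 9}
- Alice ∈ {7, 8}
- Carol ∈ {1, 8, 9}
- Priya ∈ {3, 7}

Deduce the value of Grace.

The 8 variables draw from only 8 values {1, 2, 3, 5, 6, 7, 8, 9}, so each is used; only Dave can be 5, hence Dave = 5.
Among the 7 still-open variables, 9 fits only Carol (and all 7 values in {1, 2, 3, 6, 7, 8, 9} must be used), so Carol = 9.
Kira and Priya between them cover only {3, 7} — a naked pair. Remove those values from Alice, Liam, Grace.
Alice must be 8 (only option left). Eliminate 8 elsewhere: Grace.
So Grace = 2.

2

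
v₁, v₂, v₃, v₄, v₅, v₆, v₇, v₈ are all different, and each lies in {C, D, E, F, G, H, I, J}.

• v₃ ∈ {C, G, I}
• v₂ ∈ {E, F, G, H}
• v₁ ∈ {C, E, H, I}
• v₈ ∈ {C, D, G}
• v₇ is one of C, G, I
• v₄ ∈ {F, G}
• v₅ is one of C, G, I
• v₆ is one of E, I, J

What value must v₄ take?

F

The 8 variables draw from only 8 values {C, D, E, F, G, H, I, J}, so each is used; only v₈ can be D, hence v₈ = D.
The 7 still-open variables together cover exactly {C, E, F, G, H, I, J} — 7 values for 7 variables — and J appears only in v₆'s list, so v₆ = J.
The 3 variables v₃, v₅, v₇ are confined to {C, G, I}, which locks those values in; drop them from v₁, v₂, v₄.
So v₄ = F.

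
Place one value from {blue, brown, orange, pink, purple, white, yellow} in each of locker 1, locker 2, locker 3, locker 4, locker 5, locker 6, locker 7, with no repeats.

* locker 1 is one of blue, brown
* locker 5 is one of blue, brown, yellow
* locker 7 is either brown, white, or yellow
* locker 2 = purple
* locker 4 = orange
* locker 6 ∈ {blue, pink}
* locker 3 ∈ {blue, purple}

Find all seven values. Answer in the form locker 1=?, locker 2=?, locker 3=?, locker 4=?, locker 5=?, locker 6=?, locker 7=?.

locker 2 has just one choice, so locker 2 = purple. Strike purple from locker 3.
locker 3 has just one choice, so locker 3 = blue. Eliminate blue elsewhere: locker 1, locker 5, locker 6.
locker 4 must be orange (only option left).
locker 6 must be pink (only option left).
locker 1's domain is down to {brown}, so locker 1 = brown. Remove brown from locker 5, locker 7.
locker 5 has just one choice, so locker 5 = yellow. Eliminate yellow elsewhere: locker 7.
That leaves locker 7 = white.

locker 1=brown, locker 2=purple, locker 3=blue, locker 4=orange, locker 5=yellow, locker 6=pink, locker 7=white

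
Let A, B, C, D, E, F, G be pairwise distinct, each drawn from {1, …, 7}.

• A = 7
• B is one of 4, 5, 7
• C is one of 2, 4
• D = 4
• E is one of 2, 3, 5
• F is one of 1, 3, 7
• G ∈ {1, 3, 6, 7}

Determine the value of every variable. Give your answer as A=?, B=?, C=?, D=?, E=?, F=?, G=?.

A=7, B=5, C=2, D=4, E=3, F=1, G=6

A must be 7 (only option left). Strike 7 from B, F, G.
D's domain is down to {4}, so D = 4. Eliminate 4 elsewhere: B, C.
B has just one choice, so B = 5. So E can't be 5.
C's domain is down to {2}, so C = 2. So E can't be 2.
That leaves E = 3. So F, G can't be 3.
F must be 1 (only option left). So G can't be 1.
G has just one choice, so G = 6.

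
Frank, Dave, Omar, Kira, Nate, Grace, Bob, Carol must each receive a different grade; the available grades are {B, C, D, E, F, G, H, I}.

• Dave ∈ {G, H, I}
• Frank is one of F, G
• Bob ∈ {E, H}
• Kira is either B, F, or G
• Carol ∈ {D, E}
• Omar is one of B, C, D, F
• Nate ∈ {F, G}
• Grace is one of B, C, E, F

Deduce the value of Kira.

The 8 variables together cover exactly {B, C, D, E, F, G, H, I} — 8 values for 8 variables — and I appears only in Dave's list, so Dave = I.
Among the 7 still-open variables, H fits only Bob (and all 7 values in {B, C, D, E, F, G, H} must be used), so Bob = H.
Frank and Nate share exactly the 2 values {F, G}; by pigeonhole those values go to them, so strike F, G from Omar, Kira, Grace.
So Kira = B.

B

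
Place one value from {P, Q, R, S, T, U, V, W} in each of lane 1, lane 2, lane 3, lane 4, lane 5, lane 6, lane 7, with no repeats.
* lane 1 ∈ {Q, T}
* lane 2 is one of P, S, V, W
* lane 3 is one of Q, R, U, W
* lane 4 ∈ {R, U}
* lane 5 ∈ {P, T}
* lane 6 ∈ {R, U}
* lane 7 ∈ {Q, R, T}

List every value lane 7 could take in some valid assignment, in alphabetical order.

Q, T

The 2 variables lane 4 and lane 6 are confined to {R, U}, which locks those values in; drop them from lane 3, lane 7.
lane 1 and lane 7 between them cover only {Q, T} — a naked pair. Remove those values from lane 3, lane 5.
lane 3 must be W (only option left). Eliminate W elsewhere: lane 2.
lane 5 must be P (only option left). Strike P from lane 2.
No further eliminations apply; lane 7 can still be any of Q, T.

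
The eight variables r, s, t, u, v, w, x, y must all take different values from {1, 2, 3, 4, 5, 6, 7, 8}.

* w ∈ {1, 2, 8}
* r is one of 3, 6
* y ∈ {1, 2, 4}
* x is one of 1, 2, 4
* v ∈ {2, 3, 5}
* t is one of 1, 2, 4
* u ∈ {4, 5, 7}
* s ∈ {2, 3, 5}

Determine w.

8

Among the 8 variables, 6 fits only r (and all 8 values in {1, 2, 3, 4, 5, 6, 7, 8} must be used), so r = 6.
The 7 still-open variables together cover exactly {1, 2, 3, 4, 5, 7, 8} — 7 values for 7 variables — and 7 appears only in u's list, so u = 7.
Among the 6 still-open variables, 8 fits only w (and all 6 values in {1, 2, 3, 4, 5, 8} must be used), so w = 8.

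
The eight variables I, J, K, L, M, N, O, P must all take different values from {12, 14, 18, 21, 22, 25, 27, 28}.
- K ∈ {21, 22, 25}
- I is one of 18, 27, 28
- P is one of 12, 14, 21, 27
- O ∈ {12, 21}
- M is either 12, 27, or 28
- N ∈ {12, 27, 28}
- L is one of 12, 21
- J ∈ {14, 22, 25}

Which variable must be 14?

The 8 variables together cover exactly {12, 14, 18, 21, 22, 25, 27, 28} — 8 values for 8 variables — and 18 appears only in I's list, so I = 18.
L and O between them cover only {12, 21} — a naked pair. Remove those values from K, M, N, P.
M and N between them cover only {27, 28} — a naked pair. Remove those values from P.
So 14 goes to P.

P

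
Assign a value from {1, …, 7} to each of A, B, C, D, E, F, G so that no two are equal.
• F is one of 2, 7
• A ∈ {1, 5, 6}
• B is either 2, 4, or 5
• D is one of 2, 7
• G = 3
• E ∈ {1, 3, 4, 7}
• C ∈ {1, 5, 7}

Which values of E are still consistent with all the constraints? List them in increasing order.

G must be 3 (only option left). So E can't be 3.
The 6 still-open variables draw from only 6 values {1, 2, 4, 5, 6, 7}, so each is used; only A can be 6, hence A = 6.
The 2 variables D and F are confined to {2, 7}, which locks those values in; drop them from B, C, E.
No further eliminations apply; E can still be any of 1, 4.

1, 4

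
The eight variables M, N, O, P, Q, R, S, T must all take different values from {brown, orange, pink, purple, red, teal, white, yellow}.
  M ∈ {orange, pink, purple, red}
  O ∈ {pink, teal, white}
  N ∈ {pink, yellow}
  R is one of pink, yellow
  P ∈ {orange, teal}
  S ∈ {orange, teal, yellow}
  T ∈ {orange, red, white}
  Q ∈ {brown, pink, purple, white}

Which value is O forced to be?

white

The 8 variables draw from only 8 values {brown, orange, pink, purple, red, teal, white, yellow}, so each is used; only Q can be brown, hence Q = brown.
Among the 7 still-open variables, purple fits only M (and all 7 values in {orange, pink, purple, red, teal, white, yellow} must be used), so M = purple.
The 6 still-open variables draw from only 6 values {orange, pink, red, teal, white, yellow}, so each is used; only T can be red, hence T = red.
Among the 5 still-open variables, white fits only O (and all 5 values in {orange, pink, teal, white, yellow} must be used), so O = white.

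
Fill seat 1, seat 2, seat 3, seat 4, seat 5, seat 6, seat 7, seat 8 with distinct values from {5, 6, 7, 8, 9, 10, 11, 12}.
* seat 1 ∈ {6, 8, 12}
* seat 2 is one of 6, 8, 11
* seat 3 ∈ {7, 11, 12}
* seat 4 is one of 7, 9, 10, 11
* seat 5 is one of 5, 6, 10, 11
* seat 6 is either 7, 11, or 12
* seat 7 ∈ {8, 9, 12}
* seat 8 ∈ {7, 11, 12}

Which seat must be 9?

Among the 8 variables, 5 fits only seat 5 (and all 8 values in {5, 6, 7, 8, 9, 10, 11, 12} must be used), so seat 5 = 5.
Among the 7 still-open variables, 10 fits only seat 4 (and all 7 values in {6, 7, 8, 9, 10, 11, 12} must be used), so seat 4 = 10.
Among the 6 still-open variables, 9 fits only seat 7 (and all 6 values in {6, 7, 8, 9, 11, 12} must be used), so seat 7 = 9.

seat 7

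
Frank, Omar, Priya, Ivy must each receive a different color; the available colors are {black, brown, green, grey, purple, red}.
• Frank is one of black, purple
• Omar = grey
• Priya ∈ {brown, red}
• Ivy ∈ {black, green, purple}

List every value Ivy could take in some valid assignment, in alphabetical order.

Omar must be grey (only option left).
No further eliminations apply; Ivy can still be any of black, green, purple.

black, green, purple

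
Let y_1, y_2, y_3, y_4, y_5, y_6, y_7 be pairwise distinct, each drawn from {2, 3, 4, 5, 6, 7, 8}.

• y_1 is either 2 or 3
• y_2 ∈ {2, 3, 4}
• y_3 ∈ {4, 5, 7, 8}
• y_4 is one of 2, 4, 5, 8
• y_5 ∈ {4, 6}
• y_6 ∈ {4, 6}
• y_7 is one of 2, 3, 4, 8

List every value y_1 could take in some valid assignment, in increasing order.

The 7 variables draw from only 7 values {2, 3, 4, 5, 6, 7, 8}, so each is used; only y_3 can be 7, hence y_3 = 7.
The 6 still-open variables draw from only 6 values {2, 3, 4, 5, 6, 8}, so each is used; only y_4 can be 5, hence y_4 = 5.
The 5 still-open variables together cover exactly {2, 3, 4, 6, 8} — 5 values for 5 variables — and 8 appears only in y_7's list, so y_7 = 8.
y_5 and y_6 share exactly the 2 values {4, 6}; by pigeonhole those values go to them, so strike 4, 6 from y_2.
No further eliminations apply; y_1 can still be any of 2, 3.

2, 3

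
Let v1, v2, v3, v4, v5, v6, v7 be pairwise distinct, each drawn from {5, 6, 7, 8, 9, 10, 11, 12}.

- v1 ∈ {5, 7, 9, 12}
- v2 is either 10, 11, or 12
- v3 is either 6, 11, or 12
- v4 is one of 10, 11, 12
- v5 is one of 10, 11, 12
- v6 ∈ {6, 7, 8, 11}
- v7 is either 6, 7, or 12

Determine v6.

v2, v4, v5 between them cover only {10, 11, 12} — a naked triple. Remove those values from v1, v3, v6, v7.
v3 must be 6 (only option left). So v6, v7 can't be 6.
v7 must be 7 (only option left). So v1, v6 can't be 7.
So v6 = 8.

8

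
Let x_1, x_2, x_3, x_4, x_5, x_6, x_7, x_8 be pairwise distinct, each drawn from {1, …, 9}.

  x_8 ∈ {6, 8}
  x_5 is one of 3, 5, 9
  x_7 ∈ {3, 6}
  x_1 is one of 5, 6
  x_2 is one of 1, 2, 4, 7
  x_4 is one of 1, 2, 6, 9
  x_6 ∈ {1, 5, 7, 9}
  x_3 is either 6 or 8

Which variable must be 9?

The 2 variables x_3 and x_8 are confined to {6, 8}, which locks those values in; drop them from x_1, x_4, x_7.
x_1 must be 5 (only option left). So x_5, x_6 can't be 5.
x_7 has just one choice, so x_7 = 3. So x_5 can't be 3.
So 9 goes to x_5.

x_5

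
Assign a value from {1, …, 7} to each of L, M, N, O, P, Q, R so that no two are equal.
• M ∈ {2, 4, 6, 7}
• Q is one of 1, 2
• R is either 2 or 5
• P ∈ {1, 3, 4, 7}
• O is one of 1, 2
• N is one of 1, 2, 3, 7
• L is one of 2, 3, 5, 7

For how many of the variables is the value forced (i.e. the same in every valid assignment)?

3

The 7 variables draw from only 7 values {1, 2, 3, 4, 5, 6, 7}, so each is used; only M can be 6, hence M = 6.
Among the 6 still-open variables, 4 fits only P (and all 6 values in {1, 2, 3, 4, 5, 7} must be used), so P = 4.
O and Q share exactly the 2 values {1, 2}; by pigeonhole those values go to them, so strike 1, 2 from L, N, R.
R must be 5 (only option left). So L can't be 5.
Determined: M=6, P=4, R=5. The other variables each still have more than one consistent value. That makes 3.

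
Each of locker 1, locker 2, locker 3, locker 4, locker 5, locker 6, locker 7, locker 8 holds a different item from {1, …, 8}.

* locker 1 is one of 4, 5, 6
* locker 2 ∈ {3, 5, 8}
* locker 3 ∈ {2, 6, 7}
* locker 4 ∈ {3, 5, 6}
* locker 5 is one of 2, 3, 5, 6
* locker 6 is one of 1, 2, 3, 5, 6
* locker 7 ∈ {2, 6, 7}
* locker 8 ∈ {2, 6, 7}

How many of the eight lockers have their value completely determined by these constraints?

Among the 8 variables, 1 fits only locker 6 (and all 8 values in {1, 2, 3, 4, 5, 6, 7, 8} must be used), so locker 6 = 1.
The 7 still-open variables together cover exactly {2, 3, 4, 5, 6, 7, 8} — 7 values for 7 variables — and 4 appears only in locker 1's list, so locker 1 = 4.
Among the 6 still-open variables, 8 fits only locker 2 (and all 6 values in {2, 3, 5, 6, 7, 8} must be used), so locker 2 = 8.
The 3 variables locker 3, locker 7, locker 8 are confined to {2, 6, 7}, which locks those values in; drop them from locker 4, locker 5.
Determined: locker 1=4, locker 2=8, locker 6=1. The other lockers each still have more than one consistent value. That makes 3.

3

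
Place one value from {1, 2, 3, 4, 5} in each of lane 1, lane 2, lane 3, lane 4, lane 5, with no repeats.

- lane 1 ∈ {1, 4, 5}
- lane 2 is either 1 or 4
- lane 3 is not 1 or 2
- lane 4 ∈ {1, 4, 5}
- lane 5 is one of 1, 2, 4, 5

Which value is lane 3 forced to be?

3

The 5 variables draw from only 5 values {1, 2, 3, 4, 5}, so each is used; only lane 5 can be 2, hence lane 5 = 2.
Among the 4 still-open variables, 3 fits only lane 3 (and all 4 values in {1, 3, 4, 5} must be used), so lane 3 = 3.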